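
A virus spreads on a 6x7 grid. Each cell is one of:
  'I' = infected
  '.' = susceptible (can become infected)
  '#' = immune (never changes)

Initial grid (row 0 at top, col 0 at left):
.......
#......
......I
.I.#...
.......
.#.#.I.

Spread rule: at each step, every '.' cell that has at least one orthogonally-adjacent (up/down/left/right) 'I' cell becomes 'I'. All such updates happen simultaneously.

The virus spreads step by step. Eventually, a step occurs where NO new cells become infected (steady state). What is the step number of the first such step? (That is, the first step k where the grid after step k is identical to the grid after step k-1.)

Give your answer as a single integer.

Step 0 (initial): 3 infected
Step 1: +10 new -> 13 infected
Step 2: +11 new -> 24 infected
Step 3: +9 new -> 33 infected
Step 4: +4 new -> 37 infected
Step 5: +1 new -> 38 infected
Step 6: +0 new -> 38 infected

Answer: 6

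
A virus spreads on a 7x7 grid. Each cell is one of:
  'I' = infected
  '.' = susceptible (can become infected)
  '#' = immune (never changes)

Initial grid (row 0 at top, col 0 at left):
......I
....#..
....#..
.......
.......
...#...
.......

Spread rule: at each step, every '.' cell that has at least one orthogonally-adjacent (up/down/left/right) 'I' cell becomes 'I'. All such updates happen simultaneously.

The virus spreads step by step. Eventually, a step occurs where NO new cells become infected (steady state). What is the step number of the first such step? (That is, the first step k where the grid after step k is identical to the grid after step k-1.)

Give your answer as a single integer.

Answer: 13

Derivation:
Step 0 (initial): 1 infected
Step 1: +2 new -> 3 infected
Step 2: +3 new -> 6 infected
Step 3: +3 new -> 9 infected
Step 4: +4 new -> 13 infected
Step 5: +6 new -> 19 infected
Step 6: +7 new -> 26 infected
Step 7: +6 new -> 32 infected
Step 8: +4 new -> 36 infected
Step 9: +4 new -> 40 infected
Step 10: +3 new -> 43 infected
Step 11: +2 new -> 45 infected
Step 12: +1 new -> 46 infected
Step 13: +0 new -> 46 infected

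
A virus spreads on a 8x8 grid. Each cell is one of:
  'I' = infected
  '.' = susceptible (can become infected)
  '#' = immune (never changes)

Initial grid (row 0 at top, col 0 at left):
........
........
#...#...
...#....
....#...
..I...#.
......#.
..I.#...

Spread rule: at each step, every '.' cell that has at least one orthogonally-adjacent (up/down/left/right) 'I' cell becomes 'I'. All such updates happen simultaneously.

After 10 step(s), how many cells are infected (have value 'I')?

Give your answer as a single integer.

Answer: 57

Derivation:
Step 0 (initial): 2 infected
Step 1: +6 new -> 8 infected
Step 2: +8 new -> 16 infected
Step 3: +6 new -> 22 infected
Step 4: +6 new -> 28 infected
Step 5: +6 new -> 34 infected
Step 6: +9 new -> 43 infected
Step 7: +7 new -> 50 infected
Step 8: +4 new -> 54 infected
Step 9: +2 new -> 56 infected
Step 10: +1 new -> 57 infected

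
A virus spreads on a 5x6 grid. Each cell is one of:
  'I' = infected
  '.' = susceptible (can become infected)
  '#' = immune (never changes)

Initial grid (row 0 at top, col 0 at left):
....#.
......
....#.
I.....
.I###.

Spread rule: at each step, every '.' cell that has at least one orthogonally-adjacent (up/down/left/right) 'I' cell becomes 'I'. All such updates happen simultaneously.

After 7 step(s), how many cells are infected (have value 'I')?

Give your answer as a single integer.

Step 0 (initial): 2 infected
Step 1: +3 new -> 5 infected
Step 2: +3 new -> 8 infected
Step 3: +4 new -> 12 infected
Step 4: +4 new -> 16 infected
Step 5: +3 new -> 19 infected
Step 6: +4 new -> 23 infected
Step 7: +1 new -> 24 infected

Answer: 24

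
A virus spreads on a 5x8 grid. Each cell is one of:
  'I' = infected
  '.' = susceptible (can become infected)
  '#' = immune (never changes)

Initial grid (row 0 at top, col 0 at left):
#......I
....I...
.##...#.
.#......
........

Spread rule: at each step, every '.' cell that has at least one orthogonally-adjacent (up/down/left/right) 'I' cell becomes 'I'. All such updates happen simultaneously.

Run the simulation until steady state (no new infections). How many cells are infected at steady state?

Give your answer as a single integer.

Step 0 (initial): 2 infected
Step 1: +6 new -> 8 infected
Step 2: +8 new -> 16 infected
Step 3: +6 new -> 22 infected
Step 4: +7 new -> 29 infected
Step 5: +3 new -> 32 infected
Step 6: +2 new -> 34 infected
Step 7: +1 new -> 35 infected
Step 8: +0 new -> 35 infected

Answer: 35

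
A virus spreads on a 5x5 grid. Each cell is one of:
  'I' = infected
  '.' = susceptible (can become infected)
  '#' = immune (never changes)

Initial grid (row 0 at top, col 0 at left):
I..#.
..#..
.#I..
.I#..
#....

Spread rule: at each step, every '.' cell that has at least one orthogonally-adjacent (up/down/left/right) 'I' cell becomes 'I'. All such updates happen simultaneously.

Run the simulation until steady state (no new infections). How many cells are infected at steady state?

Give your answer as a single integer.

Step 0 (initial): 3 infected
Step 1: +5 new -> 8 infected
Step 2: +7 new -> 15 infected
Step 3: +3 new -> 18 infected
Step 4: +2 new -> 20 infected
Step 5: +0 new -> 20 infected

Answer: 20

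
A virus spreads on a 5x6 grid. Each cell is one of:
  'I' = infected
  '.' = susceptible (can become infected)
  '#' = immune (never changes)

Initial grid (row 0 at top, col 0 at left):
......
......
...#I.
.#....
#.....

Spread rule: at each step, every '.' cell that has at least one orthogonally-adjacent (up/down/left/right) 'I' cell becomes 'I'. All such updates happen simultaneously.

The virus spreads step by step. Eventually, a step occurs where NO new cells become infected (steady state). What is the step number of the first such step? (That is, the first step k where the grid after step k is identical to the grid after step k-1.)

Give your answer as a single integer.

Step 0 (initial): 1 infected
Step 1: +3 new -> 4 infected
Step 2: +6 new -> 10 infected
Step 3: +6 new -> 16 infected
Step 4: +4 new -> 20 infected
Step 5: +4 new -> 24 infected
Step 6: +2 new -> 26 infected
Step 7: +1 new -> 27 infected
Step 8: +0 new -> 27 infected

Answer: 8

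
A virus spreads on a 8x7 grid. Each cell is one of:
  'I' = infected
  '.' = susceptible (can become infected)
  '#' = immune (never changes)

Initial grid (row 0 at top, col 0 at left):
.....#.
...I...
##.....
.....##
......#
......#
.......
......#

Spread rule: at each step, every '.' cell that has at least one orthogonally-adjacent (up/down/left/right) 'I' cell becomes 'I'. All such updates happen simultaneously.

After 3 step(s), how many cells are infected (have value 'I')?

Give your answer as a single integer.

Answer: 19

Derivation:
Step 0 (initial): 1 infected
Step 1: +4 new -> 5 infected
Step 2: +7 new -> 12 infected
Step 3: +7 new -> 19 infected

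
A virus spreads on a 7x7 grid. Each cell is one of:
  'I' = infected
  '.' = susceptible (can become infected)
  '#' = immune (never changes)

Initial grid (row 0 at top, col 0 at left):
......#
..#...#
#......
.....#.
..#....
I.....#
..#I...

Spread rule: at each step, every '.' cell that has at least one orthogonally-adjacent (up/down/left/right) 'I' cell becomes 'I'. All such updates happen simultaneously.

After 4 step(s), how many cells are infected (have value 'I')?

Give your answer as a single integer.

Answer: 24

Derivation:
Step 0 (initial): 2 infected
Step 1: +5 new -> 7 infected
Step 2: +7 new -> 14 infected
Step 3: +5 new -> 19 infected
Step 4: +5 new -> 24 infected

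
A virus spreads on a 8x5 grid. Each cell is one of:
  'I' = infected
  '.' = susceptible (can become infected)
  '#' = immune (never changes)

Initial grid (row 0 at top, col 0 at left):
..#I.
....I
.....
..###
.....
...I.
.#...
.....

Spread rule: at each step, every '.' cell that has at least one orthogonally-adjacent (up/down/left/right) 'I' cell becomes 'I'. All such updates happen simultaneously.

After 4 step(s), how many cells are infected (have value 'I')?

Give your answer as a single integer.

Step 0 (initial): 3 infected
Step 1: +7 new -> 10 infected
Step 2: +8 new -> 18 infected
Step 3: +6 new -> 24 infected
Step 4: +7 new -> 31 infected

Answer: 31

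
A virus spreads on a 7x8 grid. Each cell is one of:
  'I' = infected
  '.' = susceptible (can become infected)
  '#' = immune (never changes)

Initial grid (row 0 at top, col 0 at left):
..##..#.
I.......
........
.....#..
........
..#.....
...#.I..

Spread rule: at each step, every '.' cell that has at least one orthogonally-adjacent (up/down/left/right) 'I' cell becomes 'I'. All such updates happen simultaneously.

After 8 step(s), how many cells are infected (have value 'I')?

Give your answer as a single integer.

Step 0 (initial): 2 infected
Step 1: +6 new -> 8 infected
Step 2: +8 new -> 16 infected
Step 3: +8 new -> 24 infected
Step 4: +9 new -> 33 infected
Step 5: +9 new -> 42 infected
Step 6: +5 new -> 47 infected
Step 7: +2 new -> 49 infected
Step 8: +1 new -> 50 infected

Answer: 50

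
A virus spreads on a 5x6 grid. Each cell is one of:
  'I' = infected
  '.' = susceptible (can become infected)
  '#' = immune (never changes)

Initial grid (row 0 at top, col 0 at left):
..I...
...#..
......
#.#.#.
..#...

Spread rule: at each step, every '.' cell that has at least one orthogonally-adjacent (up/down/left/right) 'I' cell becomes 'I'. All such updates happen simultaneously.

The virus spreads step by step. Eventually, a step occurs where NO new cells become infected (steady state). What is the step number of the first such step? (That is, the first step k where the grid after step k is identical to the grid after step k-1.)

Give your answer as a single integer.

Answer: 8

Derivation:
Step 0 (initial): 1 infected
Step 1: +3 new -> 4 infected
Step 2: +4 new -> 8 infected
Step 3: +5 new -> 13 infected
Step 4: +5 new -> 18 infected
Step 5: +3 new -> 21 infected
Step 6: +3 new -> 24 infected
Step 7: +1 new -> 25 infected
Step 8: +0 new -> 25 infected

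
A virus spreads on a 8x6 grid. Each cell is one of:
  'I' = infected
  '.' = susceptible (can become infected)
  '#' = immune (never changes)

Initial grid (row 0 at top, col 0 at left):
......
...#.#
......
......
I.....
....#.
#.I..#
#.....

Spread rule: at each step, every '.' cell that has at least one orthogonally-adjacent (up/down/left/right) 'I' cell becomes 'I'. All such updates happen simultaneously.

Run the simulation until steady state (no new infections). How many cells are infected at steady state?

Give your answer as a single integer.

Step 0 (initial): 2 infected
Step 1: +7 new -> 9 infected
Step 2: +8 new -> 17 infected
Step 3: +5 new -> 22 infected
Step 4: +6 new -> 28 infected
Step 5: +5 new -> 33 infected
Step 6: +4 new -> 37 infected
Step 7: +3 new -> 40 infected
Step 8: +1 new -> 41 infected
Step 9: +1 new -> 42 infected
Step 10: +0 new -> 42 infected

Answer: 42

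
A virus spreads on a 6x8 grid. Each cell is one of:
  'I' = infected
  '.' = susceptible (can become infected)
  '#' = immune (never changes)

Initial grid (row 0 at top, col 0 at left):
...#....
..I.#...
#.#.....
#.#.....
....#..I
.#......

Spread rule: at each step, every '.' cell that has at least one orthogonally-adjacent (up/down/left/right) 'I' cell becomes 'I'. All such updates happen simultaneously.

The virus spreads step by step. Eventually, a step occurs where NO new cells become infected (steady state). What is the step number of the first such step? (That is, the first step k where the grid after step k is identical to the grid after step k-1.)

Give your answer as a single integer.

Step 0 (initial): 2 infected
Step 1: +6 new -> 8 infected
Step 2: +8 new -> 16 infected
Step 3: +8 new -> 24 infected
Step 4: +7 new -> 31 infected
Step 5: +5 new -> 36 infected
Step 6: +3 new -> 39 infected
Step 7: +1 new -> 40 infected
Step 8: +0 new -> 40 infected

Answer: 8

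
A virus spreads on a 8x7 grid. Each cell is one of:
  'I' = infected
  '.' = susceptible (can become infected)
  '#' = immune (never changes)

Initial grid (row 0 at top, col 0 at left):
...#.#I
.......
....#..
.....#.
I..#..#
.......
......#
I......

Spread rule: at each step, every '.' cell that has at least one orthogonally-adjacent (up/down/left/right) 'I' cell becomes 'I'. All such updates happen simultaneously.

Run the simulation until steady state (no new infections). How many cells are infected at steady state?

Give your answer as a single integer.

Step 0 (initial): 3 infected
Step 1: +6 new -> 9 infected
Step 2: +8 new -> 17 infected
Step 3: +9 new -> 26 infected
Step 4: +9 new -> 35 infected
Step 5: +7 new -> 42 infected
Step 6: +5 new -> 47 infected
Step 7: +2 new -> 49 infected
Step 8: +0 new -> 49 infected

Answer: 49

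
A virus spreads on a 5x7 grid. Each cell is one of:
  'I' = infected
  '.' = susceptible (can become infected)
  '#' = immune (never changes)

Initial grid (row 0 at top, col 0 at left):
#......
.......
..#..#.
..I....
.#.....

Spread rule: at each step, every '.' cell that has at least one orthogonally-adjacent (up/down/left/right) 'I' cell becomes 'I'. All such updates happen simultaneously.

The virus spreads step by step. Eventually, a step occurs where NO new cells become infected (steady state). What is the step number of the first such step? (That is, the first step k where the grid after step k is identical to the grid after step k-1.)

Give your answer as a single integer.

Step 0 (initial): 1 infected
Step 1: +3 new -> 4 infected
Step 2: +5 new -> 9 infected
Step 3: +7 new -> 16 infected
Step 4: +7 new -> 23 infected
Step 5: +5 new -> 28 infected
Step 6: +2 new -> 30 infected
Step 7: +1 new -> 31 infected
Step 8: +0 new -> 31 infected

Answer: 8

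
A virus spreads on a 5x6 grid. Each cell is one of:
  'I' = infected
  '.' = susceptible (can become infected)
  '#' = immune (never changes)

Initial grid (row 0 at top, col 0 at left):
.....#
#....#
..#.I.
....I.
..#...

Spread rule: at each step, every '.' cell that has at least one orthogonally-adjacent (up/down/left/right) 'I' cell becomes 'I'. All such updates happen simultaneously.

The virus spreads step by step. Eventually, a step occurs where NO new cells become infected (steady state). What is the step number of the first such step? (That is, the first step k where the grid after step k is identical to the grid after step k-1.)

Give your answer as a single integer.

Step 0 (initial): 2 infected
Step 1: +6 new -> 8 infected
Step 2: +5 new -> 13 infected
Step 3: +3 new -> 16 infected
Step 4: +5 new -> 21 infected
Step 5: +3 new -> 24 infected
Step 6: +1 new -> 25 infected
Step 7: +0 new -> 25 infected

Answer: 7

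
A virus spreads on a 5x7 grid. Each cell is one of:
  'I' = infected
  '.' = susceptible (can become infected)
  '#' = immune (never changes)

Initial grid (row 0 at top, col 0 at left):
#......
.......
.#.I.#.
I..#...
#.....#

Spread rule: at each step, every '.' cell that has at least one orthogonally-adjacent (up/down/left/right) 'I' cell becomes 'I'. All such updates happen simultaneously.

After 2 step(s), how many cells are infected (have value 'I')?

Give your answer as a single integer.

Answer: 14

Derivation:
Step 0 (initial): 2 infected
Step 1: +5 new -> 7 infected
Step 2: +7 new -> 14 infected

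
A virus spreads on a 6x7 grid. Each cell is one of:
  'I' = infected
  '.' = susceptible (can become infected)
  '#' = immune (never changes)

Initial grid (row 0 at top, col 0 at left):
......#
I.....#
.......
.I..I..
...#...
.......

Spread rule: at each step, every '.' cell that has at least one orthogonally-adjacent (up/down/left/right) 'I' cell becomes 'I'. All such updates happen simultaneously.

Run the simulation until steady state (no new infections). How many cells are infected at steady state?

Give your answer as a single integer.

Step 0 (initial): 3 infected
Step 1: +11 new -> 14 infected
Step 2: +12 new -> 26 infected
Step 3: +10 new -> 36 infected
Step 4: +3 new -> 39 infected
Step 5: +0 new -> 39 infected

Answer: 39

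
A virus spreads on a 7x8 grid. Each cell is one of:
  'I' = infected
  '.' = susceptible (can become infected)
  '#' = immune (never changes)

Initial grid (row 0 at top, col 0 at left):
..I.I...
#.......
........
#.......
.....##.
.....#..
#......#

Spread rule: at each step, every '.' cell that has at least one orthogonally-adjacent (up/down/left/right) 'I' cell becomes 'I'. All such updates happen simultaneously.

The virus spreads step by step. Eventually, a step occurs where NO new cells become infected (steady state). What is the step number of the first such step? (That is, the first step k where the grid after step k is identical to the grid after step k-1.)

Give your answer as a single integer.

Step 0 (initial): 2 infected
Step 1: +5 new -> 7 infected
Step 2: +7 new -> 14 infected
Step 3: +7 new -> 21 infected
Step 4: +8 new -> 29 infected
Step 5: +6 new -> 35 infected
Step 6: +6 new -> 41 infected
Step 7: +5 new -> 46 infected
Step 8: +2 new -> 48 infected
Step 9: +1 new -> 49 infected
Step 10: +0 new -> 49 infected

Answer: 10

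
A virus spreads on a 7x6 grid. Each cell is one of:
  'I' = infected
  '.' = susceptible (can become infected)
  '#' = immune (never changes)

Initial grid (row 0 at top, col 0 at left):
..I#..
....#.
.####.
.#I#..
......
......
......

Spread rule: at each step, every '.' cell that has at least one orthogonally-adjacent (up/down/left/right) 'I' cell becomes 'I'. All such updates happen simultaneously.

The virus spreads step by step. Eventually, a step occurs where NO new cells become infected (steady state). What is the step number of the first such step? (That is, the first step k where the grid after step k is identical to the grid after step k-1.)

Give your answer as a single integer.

Step 0 (initial): 2 infected
Step 1: +3 new -> 5 infected
Step 2: +6 new -> 11 infected
Step 3: +6 new -> 17 infected
Step 4: +8 new -> 25 infected
Step 5: +4 new -> 29 infected
Step 6: +2 new -> 31 infected
Step 7: +1 new -> 32 infected
Step 8: +1 new -> 33 infected
Step 9: +1 new -> 34 infected
Step 10: +0 new -> 34 infected

Answer: 10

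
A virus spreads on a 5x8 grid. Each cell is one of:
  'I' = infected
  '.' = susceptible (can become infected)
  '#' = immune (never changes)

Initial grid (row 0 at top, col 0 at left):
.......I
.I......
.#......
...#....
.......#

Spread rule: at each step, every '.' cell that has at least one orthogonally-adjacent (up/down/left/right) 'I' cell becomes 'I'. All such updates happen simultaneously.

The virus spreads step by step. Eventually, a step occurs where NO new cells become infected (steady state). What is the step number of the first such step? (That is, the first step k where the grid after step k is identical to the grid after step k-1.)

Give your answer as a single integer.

Answer: 7

Derivation:
Step 0 (initial): 2 infected
Step 1: +5 new -> 7 infected
Step 2: +8 new -> 15 infected
Step 3: +9 new -> 24 infected
Step 4: +6 new -> 30 infected
Step 5: +5 new -> 35 infected
Step 6: +2 new -> 37 infected
Step 7: +0 new -> 37 infected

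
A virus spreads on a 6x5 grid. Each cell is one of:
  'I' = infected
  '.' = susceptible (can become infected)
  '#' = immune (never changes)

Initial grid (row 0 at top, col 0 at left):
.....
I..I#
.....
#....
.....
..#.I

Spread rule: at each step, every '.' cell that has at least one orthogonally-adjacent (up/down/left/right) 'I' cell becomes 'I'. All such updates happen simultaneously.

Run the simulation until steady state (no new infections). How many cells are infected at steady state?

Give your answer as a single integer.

Step 0 (initial): 3 infected
Step 1: +8 new -> 11 infected
Step 2: +9 new -> 20 infected
Step 3: +3 new -> 23 infected
Step 4: +1 new -> 24 infected
Step 5: +2 new -> 26 infected
Step 6: +1 new -> 27 infected
Step 7: +0 new -> 27 infected

Answer: 27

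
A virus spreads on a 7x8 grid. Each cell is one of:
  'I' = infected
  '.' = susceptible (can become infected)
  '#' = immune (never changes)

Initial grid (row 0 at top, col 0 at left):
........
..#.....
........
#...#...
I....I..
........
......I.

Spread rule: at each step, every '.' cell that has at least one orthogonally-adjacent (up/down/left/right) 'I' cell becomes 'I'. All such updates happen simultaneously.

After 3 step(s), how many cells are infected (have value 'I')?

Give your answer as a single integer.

Answer: 34

Derivation:
Step 0 (initial): 3 infected
Step 1: +9 new -> 12 infected
Step 2: +11 new -> 23 infected
Step 3: +11 new -> 34 infected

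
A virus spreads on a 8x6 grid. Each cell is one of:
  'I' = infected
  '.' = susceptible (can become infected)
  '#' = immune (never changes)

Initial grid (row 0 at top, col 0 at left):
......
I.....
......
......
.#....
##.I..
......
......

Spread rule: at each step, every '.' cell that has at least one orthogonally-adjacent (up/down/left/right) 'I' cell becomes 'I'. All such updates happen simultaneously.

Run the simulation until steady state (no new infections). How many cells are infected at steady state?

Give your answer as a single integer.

Answer: 45

Derivation:
Step 0 (initial): 2 infected
Step 1: +7 new -> 9 infected
Step 2: +11 new -> 20 infected
Step 3: +13 new -> 33 infected
Step 4: +7 new -> 40 infected
Step 5: +4 new -> 44 infected
Step 6: +1 new -> 45 infected
Step 7: +0 new -> 45 infected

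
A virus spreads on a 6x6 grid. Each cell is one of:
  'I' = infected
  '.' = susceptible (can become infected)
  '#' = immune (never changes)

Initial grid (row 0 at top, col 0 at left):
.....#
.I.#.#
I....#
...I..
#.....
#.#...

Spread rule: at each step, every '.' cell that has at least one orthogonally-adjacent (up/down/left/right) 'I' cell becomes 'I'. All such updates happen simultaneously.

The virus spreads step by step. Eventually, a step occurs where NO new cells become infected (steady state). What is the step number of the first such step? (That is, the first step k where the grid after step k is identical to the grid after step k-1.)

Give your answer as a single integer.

Step 0 (initial): 3 infected
Step 1: +9 new -> 12 infected
Step 2: +9 new -> 21 infected
Step 3: +5 new -> 26 infected
Step 4: +3 new -> 29 infected
Step 5: +0 new -> 29 infected

Answer: 5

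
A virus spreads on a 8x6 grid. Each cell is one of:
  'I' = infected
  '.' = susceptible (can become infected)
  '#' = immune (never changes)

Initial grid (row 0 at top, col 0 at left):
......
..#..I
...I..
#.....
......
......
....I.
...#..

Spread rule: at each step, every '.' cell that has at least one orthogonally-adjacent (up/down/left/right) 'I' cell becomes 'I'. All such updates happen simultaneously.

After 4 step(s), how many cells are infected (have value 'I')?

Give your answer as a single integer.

Answer: 41

Derivation:
Step 0 (initial): 3 infected
Step 1: +11 new -> 14 infected
Step 2: +12 new -> 26 infected
Step 3: +9 new -> 35 infected
Step 4: +6 new -> 41 infected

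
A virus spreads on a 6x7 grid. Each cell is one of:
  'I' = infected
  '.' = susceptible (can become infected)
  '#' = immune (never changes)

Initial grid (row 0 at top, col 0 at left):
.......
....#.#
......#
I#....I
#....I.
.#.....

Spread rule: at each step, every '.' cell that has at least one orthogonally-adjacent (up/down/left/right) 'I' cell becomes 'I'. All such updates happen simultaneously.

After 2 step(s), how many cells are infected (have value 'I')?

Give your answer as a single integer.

Answer: 15

Derivation:
Step 0 (initial): 3 infected
Step 1: +5 new -> 8 infected
Step 2: +7 new -> 15 infected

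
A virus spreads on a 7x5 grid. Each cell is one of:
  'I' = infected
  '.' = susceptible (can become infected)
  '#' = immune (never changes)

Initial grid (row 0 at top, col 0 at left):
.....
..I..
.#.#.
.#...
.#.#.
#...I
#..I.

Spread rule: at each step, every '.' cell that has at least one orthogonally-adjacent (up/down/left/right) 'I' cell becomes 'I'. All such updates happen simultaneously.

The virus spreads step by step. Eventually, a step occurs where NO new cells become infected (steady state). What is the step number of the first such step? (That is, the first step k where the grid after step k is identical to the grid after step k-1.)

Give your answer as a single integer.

Answer: 6

Derivation:
Step 0 (initial): 3 infected
Step 1: +8 new -> 11 infected
Step 2: +8 new -> 19 infected
Step 3: +7 new -> 26 infected
Step 4: +1 new -> 27 infected
Step 5: +1 new -> 28 infected
Step 6: +0 new -> 28 infected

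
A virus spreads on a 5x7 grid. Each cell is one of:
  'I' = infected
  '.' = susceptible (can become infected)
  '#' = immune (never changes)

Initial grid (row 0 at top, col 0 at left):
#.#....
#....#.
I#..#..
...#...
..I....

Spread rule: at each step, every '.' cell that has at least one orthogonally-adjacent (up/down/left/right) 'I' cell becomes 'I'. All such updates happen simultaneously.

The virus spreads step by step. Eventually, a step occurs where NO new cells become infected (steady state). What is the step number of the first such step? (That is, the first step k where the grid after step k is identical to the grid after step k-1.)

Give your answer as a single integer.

Step 0 (initial): 2 infected
Step 1: +4 new -> 6 infected
Step 2: +4 new -> 10 infected
Step 3: +4 new -> 14 infected
Step 4: +4 new -> 18 infected
Step 5: +5 new -> 23 infected
Step 6: +2 new -> 25 infected
Step 7: +2 new -> 27 infected
Step 8: +1 new -> 28 infected
Step 9: +0 new -> 28 infected

Answer: 9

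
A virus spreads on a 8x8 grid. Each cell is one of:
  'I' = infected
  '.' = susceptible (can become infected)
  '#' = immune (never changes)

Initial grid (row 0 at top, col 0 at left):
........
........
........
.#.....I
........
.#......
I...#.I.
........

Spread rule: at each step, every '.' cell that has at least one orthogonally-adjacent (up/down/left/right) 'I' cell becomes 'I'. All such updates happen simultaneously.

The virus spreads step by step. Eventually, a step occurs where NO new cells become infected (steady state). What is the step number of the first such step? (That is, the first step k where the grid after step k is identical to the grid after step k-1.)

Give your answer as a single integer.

Step 0 (initial): 3 infected
Step 1: +10 new -> 13 infected
Step 2: +11 new -> 24 infected
Step 3: +12 new -> 36 infected
Step 4: +9 new -> 45 infected
Step 5: +7 new -> 52 infected
Step 6: +5 new -> 57 infected
Step 7: +3 new -> 60 infected
Step 8: +1 new -> 61 infected
Step 9: +0 new -> 61 infected

Answer: 9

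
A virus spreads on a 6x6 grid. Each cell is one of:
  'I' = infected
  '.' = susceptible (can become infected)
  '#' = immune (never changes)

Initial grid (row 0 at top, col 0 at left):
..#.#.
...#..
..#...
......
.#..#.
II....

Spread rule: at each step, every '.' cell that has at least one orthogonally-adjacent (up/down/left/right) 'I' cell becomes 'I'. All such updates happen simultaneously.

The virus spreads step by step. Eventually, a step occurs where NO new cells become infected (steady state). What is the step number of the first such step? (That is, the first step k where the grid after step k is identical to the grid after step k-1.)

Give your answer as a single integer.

Answer: 10

Derivation:
Step 0 (initial): 2 infected
Step 1: +2 new -> 4 infected
Step 2: +3 new -> 7 infected
Step 3: +5 new -> 12 infected
Step 4: +4 new -> 16 infected
Step 5: +5 new -> 21 infected
Step 6: +4 new -> 25 infected
Step 7: +2 new -> 27 infected
Step 8: +1 new -> 28 infected
Step 9: +1 new -> 29 infected
Step 10: +0 new -> 29 infected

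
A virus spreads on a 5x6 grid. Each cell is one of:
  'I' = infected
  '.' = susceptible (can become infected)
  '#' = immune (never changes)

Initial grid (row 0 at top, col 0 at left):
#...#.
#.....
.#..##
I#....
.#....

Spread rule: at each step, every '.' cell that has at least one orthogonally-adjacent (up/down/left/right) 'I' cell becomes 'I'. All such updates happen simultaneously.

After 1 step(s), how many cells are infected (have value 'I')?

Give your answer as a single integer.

Answer: 3

Derivation:
Step 0 (initial): 1 infected
Step 1: +2 new -> 3 infected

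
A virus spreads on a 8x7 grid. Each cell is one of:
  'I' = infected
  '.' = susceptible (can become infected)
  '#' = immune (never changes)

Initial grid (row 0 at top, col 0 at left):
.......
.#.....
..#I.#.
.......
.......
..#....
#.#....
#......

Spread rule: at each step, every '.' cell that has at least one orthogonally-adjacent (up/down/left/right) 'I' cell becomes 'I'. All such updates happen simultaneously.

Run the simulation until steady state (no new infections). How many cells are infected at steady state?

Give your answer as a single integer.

Answer: 49

Derivation:
Step 0 (initial): 1 infected
Step 1: +3 new -> 4 infected
Step 2: +6 new -> 10 infected
Step 3: +8 new -> 18 infected
Step 4: +10 new -> 28 infected
Step 5: +10 new -> 38 infected
Step 6: +7 new -> 45 infected
Step 7: +3 new -> 48 infected
Step 8: +1 new -> 49 infected
Step 9: +0 new -> 49 infected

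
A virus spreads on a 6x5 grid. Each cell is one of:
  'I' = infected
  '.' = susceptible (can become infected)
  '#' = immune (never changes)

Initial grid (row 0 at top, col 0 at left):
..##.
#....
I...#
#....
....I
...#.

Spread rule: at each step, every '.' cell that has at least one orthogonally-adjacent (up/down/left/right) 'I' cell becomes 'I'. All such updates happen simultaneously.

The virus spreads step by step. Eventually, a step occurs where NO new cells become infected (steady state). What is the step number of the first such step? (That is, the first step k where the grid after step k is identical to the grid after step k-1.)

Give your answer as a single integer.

Answer: 7

Derivation:
Step 0 (initial): 2 infected
Step 1: +4 new -> 6 infected
Step 2: +5 new -> 11 infected
Step 3: +6 new -> 17 infected
Step 4: +4 new -> 21 infected
Step 5: +2 new -> 23 infected
Step 6: +1 new -> 24 infected
Step 7: +0 new -> 24 infected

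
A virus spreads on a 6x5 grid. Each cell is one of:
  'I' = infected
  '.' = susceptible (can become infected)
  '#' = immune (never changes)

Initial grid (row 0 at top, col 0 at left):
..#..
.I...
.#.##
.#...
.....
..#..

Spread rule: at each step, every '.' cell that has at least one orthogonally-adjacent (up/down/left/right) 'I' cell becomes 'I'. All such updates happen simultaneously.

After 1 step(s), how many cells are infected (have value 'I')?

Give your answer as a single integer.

Step 0 (initial): 1 infected
Step 1: +3 new -> 4 infected

Answer: 4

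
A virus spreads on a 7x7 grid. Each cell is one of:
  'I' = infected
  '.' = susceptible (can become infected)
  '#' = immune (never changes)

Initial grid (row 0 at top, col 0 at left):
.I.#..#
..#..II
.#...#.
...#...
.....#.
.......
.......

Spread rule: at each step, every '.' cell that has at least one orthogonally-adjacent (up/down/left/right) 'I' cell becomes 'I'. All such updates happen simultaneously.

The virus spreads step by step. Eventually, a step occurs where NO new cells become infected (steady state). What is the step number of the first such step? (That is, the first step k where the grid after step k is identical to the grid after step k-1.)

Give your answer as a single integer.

Answer: 9

Derivation:
Step 0 (initial): 3 infected
Step 1: +6 new -> 9 infected
Step 2: +5 new -> 14 infected
Step 3: +5 new -> 19 infected
Step 4: +4 new -> 23 infected
Step 5: +7 new -> 30 infected
Step 6: +6 new -> 36 infected
Step 7: +4 new -> 40 infected
Step 8: +2 new -> 42 infected
Step 9: +0 new -> 42 infected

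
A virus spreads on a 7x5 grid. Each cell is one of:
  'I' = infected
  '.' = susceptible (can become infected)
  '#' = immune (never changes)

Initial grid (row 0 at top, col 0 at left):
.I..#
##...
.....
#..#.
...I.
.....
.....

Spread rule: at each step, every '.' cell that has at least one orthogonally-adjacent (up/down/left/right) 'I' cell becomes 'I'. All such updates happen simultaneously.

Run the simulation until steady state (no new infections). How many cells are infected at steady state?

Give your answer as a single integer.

Step 0 (initial): 2 infected
Step 1: +5 new -> 7 infected
Step 2: +8 new -> 15 infected
Step 3: +8 new -> 23 infected
Step 4: +5 new -> 28 infected
Step 5: +2 new -> 30 infected
Step 6: +0 new -> 30 infected

Answer: 30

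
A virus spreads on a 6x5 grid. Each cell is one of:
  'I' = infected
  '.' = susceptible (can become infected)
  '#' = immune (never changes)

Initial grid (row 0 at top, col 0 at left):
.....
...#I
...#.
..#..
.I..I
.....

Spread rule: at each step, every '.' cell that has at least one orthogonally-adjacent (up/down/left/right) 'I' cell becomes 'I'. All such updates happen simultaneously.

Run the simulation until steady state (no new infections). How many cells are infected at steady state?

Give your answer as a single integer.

Step 0 (initial): 3 infected
Step 1: +9 new -> 12 infected
Step 2: +7 new -> 19 infected
Step 3: +4 new -> 23 infected
Step 4: +3 new -> 26 infected
Step 5: +1 new -> 27 infected
Step 6: +0 new -> 27 infected

Answer: 27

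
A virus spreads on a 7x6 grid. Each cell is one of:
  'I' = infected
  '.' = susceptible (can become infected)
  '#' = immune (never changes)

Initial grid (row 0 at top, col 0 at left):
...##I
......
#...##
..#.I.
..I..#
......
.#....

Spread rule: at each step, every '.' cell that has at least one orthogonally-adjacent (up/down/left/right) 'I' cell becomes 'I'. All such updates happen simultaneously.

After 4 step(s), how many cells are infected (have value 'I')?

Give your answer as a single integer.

Answer: 30

Derivation:
Step 0 (initial): 3 infected
Step 1: +7 new -> 10 infected
Step 2: +8 new -> 18 infected
Step 3: +8 new -> 26 infected
Step 4: +4 new -> 30 infected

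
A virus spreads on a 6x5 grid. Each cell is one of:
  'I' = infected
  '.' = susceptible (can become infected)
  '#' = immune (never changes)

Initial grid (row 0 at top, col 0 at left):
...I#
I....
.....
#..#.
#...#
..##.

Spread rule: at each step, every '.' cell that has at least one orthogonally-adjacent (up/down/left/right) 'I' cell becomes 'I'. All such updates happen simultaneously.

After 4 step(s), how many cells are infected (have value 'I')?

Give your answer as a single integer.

Answer: 18

Derivation:
Step 0 (initial): 2 infected
Step 1: +5 new -> 7 infected
Step 2: +5 new -> 12 infected
Step 3: +3 new -> 15 infected
Step 4: +3 new -> 18 infected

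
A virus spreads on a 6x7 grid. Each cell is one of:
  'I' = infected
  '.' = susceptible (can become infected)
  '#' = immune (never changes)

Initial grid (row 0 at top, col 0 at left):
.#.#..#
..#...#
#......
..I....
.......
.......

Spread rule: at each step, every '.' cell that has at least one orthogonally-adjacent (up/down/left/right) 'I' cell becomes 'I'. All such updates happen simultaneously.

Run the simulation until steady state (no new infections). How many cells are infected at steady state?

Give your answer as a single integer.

Answer: 35

Derivation:
Step 0 (initial): 1 infected
Step 1: +4 new -> 5 infected
Step 2: +7 new -> 12 infected
Step 3: +8 new -> 20 infected
Step 4: +7 new -> 27 infected
Step 5: +6 new -> 33 infected
Step 6: +2 new -> 35 infected
Step 7: +0 new -> 35 infected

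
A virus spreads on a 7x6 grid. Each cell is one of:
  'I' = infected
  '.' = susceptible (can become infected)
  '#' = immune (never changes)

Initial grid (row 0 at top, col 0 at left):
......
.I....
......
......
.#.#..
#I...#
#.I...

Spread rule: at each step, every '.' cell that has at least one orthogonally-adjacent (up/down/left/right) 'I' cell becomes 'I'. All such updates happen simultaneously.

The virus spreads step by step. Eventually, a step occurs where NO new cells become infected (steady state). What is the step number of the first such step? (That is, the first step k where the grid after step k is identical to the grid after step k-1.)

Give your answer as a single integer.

Step 0 (initial): 3 infected
Step 1: +7 new -> 10 infected
Step 2: +9 new -> 19 infected
Step 3: +7 new -> 26 infected
Step 4: +6 new -> 32 infected
Step 5: +4 new -> 36 infected
Step 6: +1 new -> 37 infected
Step 7: +0 new -> 37 infected

Answer: 7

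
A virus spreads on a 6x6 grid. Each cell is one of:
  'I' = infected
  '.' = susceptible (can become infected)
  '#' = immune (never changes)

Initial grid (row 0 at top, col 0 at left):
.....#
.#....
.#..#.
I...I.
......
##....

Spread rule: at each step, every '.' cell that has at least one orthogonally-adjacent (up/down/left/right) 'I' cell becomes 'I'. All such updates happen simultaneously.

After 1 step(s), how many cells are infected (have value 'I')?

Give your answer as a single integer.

Step 0 (initial): 2 infected
Step 1: +6 new -> 8 infected

Answer: 8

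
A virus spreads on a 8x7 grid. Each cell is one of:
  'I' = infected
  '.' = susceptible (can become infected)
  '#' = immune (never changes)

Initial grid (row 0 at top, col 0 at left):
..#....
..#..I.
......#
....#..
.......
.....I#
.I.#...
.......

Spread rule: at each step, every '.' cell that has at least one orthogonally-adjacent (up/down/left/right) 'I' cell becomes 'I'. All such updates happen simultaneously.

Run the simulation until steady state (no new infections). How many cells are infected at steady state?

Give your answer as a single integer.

Step 0 (initial): 3 infected
Step 1: +11 new -> 14 infected
Step 2: +16 new -> 30 infected
Step 3: +10 new -> 40 infected
Step 4: +5 new -> 45 infected
Step 5: +2 new -> 47 infected
Step 6: +2 new -> 49 infected
Step 7: +1 new -> 50 infected
Step 8: +0 new -> 50 infected

Answer: 50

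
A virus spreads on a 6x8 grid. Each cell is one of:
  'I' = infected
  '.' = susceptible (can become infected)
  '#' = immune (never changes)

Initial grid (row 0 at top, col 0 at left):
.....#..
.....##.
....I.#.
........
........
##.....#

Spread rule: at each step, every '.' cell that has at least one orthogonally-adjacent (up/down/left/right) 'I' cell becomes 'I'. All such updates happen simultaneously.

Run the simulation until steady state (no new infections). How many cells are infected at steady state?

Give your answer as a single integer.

Step 0 (initial): 1 infected
Step 1: +4 new -> 5 infected
Step 2: +6 new -> 11 infected
Step 3: +8 new -> 19 infected
Step 4: +9 new -> 28 infected
Step 5: +8 new -> 36 infected
Step 6: +3 new -> 39 infected
Step 7: +1 new -> 40 infected
Step 8: +1 new -> 41 infected
Step 9: +0 new -> 41 infected

Answer: 41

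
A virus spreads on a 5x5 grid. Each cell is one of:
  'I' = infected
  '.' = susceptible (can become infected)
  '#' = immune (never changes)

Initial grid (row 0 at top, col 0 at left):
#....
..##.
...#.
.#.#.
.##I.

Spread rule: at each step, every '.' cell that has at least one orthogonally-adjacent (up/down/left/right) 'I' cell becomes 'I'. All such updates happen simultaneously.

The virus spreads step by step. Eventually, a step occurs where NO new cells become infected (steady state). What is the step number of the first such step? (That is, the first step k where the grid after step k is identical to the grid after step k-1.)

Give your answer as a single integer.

Answer: 14

Derivation:
Step 0 (initial): 1 infected
Step 1: +1 new -> 2 infected
Step 2: +1 new -> 3 infected
Step 3: +1 new -> 4 infected
Step 4: +1 new -> 5 infected
Step 5: +1 new -> 6 infected
Step 6: +1 new -> 7 infected
Step 7: +1 new -> 8 infected
Step 8: +1 new -> 9 infected
Step 9: +1 new -> 10 infected
Step 10: +2 new -> 12 infected
Step 11: +2 new -> 14 infected
Step 12: +2 new -> 16 infected
Step 13: +1 new -> 17 infected
Step 14: +0 new -> 17 infected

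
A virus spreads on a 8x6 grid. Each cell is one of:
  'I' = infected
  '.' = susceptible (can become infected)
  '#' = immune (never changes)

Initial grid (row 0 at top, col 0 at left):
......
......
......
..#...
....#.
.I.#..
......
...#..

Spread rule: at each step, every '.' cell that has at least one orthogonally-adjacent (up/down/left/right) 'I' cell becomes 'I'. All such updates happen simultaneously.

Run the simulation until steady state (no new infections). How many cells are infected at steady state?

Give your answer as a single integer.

Answer: 44

Derivation:
Step 0 (initial): 1 infected
Step 1: +4 new -> 5 infected
Step 2: +6 new -> 11 infected
Step 3: +6 new -> 17 infected
Step 4: +5 new -> 22 infected
Step 5: +8 new -> 30 infected
Step 6: +7 new -> 37 infected
Step 7: +4 new -> 41 infected
Step 8: +2 new -> 43 infected
Step 9: +1 new -> 44 infected
Step 10: +0 new -> 44 infected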